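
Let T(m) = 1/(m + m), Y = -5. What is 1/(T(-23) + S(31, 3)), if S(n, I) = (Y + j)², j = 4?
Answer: 46/45 ≈ 1.0222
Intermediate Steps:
S(n, I) = 1 (S(n, I) = (-5 + 4)² = (-1)² = 1)
T(m) = 1/(2*m)
1/(T(-23) + S(31, 3)) = 1/((½)/(-23) + 1) = 1/((½)*(-1/23) + 1) = 1/(-1/46 + 1) = 1/(45/46) = 46/45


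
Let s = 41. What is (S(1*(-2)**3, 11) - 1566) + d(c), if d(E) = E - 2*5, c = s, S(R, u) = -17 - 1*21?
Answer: -1573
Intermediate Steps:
S(R, u) = -38 (S(R, u) = -17 - 21 = -38)
c = 41
d(E) = -10 + E (d(E) = E - 10 = -10 + E)
(S(1*(-2)**3, 11) - 1566) + d(c) = (-38 - 1566) + (-10 + 41) = -1604 + 31 = -1573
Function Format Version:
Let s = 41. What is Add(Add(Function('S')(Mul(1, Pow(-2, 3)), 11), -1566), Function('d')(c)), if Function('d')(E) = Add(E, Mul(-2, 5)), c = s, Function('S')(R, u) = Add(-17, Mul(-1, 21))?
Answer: -1573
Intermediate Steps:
Function('S')(R, u) = -38 (Function('S')(R, u) = Add(-17, -21) = -38)
c = 41
Function('d')(E) = Add(-10, E) (Function('d')(E) = Add(E, -10) = Add(-10, E))
Add(Add(Function('S')(Mul(1, Pow(-2, 3)), 11), -1566), Function('d')(c)) = Add(Add(-38, -1566), Add(-10, 41)) = Add(-1604, 31) = -1573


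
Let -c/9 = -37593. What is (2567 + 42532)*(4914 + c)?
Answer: 15480276849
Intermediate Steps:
c = 338337 (c = -9*(-37593) = 338337)
(2567 + 42532)*(4914 + c) = (2567 + 42532)*(4914 + 338337) = 45099*343251 = 15480276849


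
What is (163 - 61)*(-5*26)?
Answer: -13260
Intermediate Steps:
(163 - 61)*(-5*26) = 102*(-130) = -13260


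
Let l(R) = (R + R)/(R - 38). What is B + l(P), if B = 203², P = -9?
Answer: 1936841/47 ≈ 41209.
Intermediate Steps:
l(R) = 2*R/(-38 + R) (l(R) = (2*R)/(-38 + R) = 2*R/(-38 + R))
B = 41209
B + l(P) = 41209 + 2*(-9)/(-38 - 9) = 41209 + 2*(-9)/(-47) = 41209 + 2*(-9)*(-1/47) = 41209 + 18/47 = 1936841/47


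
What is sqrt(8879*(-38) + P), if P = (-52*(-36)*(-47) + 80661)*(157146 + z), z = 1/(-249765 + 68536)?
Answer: I*sqrt(37807248091077703993)/181229 ≈ 33928.0*I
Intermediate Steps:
z = -1/181229 (z = 1/(-181229) = -1/181229 ≈ -5.5179e-6)
P = -208554737246859/181229 (P = (-52*(-36)*(-47) + 80661)*(157146 - 1/181229) = (1872*(-47) + 80661)*(28479412433/181229) = (-87984 + 80661)*(28479412433/181229) = -7323*28479412433/181229 = -208554737246859/181229 ≈ -1.1508e+9)
sqrt(8879*(-38) + P) = sqrt(8879*(-38) - 208554737246859/181229) = sqrt(-337402 - 208554737246859/181229) = sqrt(-208615884273917/181229) = I*sqrt(37807248091077703993)/181229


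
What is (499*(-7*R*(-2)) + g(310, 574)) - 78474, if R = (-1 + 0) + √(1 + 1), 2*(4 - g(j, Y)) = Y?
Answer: -85743 + 6986*√2 ≈ -75863.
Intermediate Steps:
g(j, Y) = 4 - Y/2
R = -1 + √2 ≈ 0.41421
(499*(-7*R*(-2)) + g(310, 574)) - 78474 = (499*(-7*(-1 + √2)*(-2)) + (4 - ½*574)) - 78474 = (499*((7 - 7*√2)*(-2)) + (4 - 287)) - 78474 = (499*(-14 + 14*√2) - 283) - 78474 = ((-6986 + 6986*√2) - 283) - 78474 = (-7269 + 6986*√2) - 78474 = -85743 + 6986*√2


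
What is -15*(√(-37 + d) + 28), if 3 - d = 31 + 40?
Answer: -420 - 15*I*√105 ≈ -420.0 - 153.7*I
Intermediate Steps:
d = -68 (d = 3 - (31 + 40) = 3 - 1*71 = 3 - 71 = -68)
-15*(√(-37 + d) + 28) = -15*(√(-37 - 68) + 28) = -15*(√(-105) + 28) = -15*(I*√105 + 28) = -15*(28 + I*√105) = -420 - 15*I*√105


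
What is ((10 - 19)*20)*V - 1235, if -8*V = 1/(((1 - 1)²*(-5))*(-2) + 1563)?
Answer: -1286855/1042 ≈ -1235.0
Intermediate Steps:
V = -1/12504 (V = -1/(8*(((1 - 1)²*(-5))*(-2) + 1563)) = -1/(8*((0²*(-5))*(-2) + 1563)) = -1/(8*((0*(-5))*(-2) + 1563)) = -1/(8*(0*(-2) + 1563)) = -1/(8*(0 + 1563)) = -⅛/1563 = -⅛*1/1563 = -1/12504 ≈ -7.9974e-5)
((10 - 19)*20)*V - 1235 = ((10 - 19)*20)*(-1/12504) - 1235 = -9*20*(-1/12504) - 1235 = -180*(-1/12504) - 1235 = 15/1042 - 1235 = -1286855/1042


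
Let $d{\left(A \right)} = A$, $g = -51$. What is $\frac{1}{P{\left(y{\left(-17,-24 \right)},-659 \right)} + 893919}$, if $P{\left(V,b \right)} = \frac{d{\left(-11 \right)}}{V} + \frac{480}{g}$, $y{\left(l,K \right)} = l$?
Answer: $\frac{17}{15196474} \approx 1.1187 \cdot 10^{-6}$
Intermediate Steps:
$P{\left(V,b \right)} = - \frac{160}{17} - \frac{11}{V}$ ($P{\left(V,b \right)} = - \frac{11}{V} + \frac{480}{-51} = - \frac{11}{V} + 480 \left(- \frac{1}{51}\right) = - \frac{11}{V} - \frac{160}{17} = - \frac{160}{17} - \frac{11}{V}$)
$\frac{1}{P{\left(y{\left(-17,-24 \right)},-659 \right)} + 893919} = \frac{1}{\left(- \frac{160}{17} - \frac{11}{-17}\right) + 893919} = \frac{1}{\left(- \frac{160}{17} - - \frac{11}{17}\right) + 893919} = \frac{1}{\left(- \frac{160}{17} + \frac{11}{17}\right) + 893919} = \frac{1}{- \frac{149}{17} + 893919} = \frac{1}{\frac{15196474}{17}} = \frac{17}{15196474}$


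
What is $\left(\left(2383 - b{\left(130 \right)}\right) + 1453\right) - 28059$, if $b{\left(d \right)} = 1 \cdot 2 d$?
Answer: $-24483$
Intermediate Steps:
$b{\left(d \right)} = 2 d$
$\left(\left(2383 - b{\left(130 \right)}\right) + 1453\right) - 28059 = \left(\left(2383 - 2 \cdot 130\right) + 1453\right) - 28059 = \left(\left(2383 - 260\right) + 1453\right) - 28059 = \left(2123 + 1453\right) - 28059 = 3576 - 28059 = -24483$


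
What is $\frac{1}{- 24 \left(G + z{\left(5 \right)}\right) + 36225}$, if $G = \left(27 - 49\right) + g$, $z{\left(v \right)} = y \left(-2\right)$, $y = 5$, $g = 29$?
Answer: $\frac{1}{36297} \approx 2.7551 \cdot 10^{-5}$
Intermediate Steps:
$z{\left(v \right)} = -10$ ($z{\left(v \right)} = 5 \left(-2\right) = -10$)
$G = 7$ ($G = \left(27 - 49\right) + 29 = -22 + 29 = 7$)
$\frac{1}{- 24 \left(G + z{\left(5 \right)}\right) + 36225} = \frac{1}{- 24 \left(7 - 10\right) + 36225} = \frac{1}{\left(-24\right) \left(-3\right) + 36225} = \frac{1}{72 + 36225} = \frac{1}{36297}$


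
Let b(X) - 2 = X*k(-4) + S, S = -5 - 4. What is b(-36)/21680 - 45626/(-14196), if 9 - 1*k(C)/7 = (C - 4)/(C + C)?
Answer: 34301899/10991760 ≈ 3.1207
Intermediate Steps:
k(C) = 63 - 7*(-4 + C)/(2*C) (k(C) = 63 - 7*(C - 4)/(C + C) = 63 - 7*(-4 + C)/(2*C))
S = -9
b(X) = -7 + 56*X (b(X) = 2 + (X*(119/2 + 14/(-4)) - 9) = 2 + (X*(119/2 + 14*(-¼)) - 9) = 2 + (X*(119/2 - 7/2) - 9) = 2 + (X*56 - 9) = 2 + (56*X - 9) = 2 + (-9 + 56*X) = -7 + 56*X)
b(-36)/21680 - 45626/(-14196) = (-7 + 56*(-36))/21680 - 45626/(-14196) = (-7 - 2016)*(1/21680) - 45626*(-1/14196) = -2023*1/21680 + 3259/1014 = -2023/21680 + 3259/1014 = 34301899/10991760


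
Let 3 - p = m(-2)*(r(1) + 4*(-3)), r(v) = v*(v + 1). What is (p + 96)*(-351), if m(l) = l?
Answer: -27729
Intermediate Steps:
r(v) = v*(1 + v)
p = -17 (p = 3 - (-2)*(1*(1 + 1) + 4*(-3)) = 3 - (-2)*(1*2 - 12) = 3 - (-2)*(2 - 12) = 3 - (-2)*(-10) = 3 - 1*20 = 3 - 20 = -17)
(p + 96)*(-351) = (-17 + 96)*(-351) = 79*(-351) = -27729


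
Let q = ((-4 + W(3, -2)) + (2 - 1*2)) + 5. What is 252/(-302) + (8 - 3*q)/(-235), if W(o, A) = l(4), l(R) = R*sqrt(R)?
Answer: -26741/35485 ≈ -0.75359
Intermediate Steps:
l(R) = R**(3/2)
W(o, A) = 8 (W(o, A) = 4**(3/2) = 8)
q = 9 (q = ((-4 + 8) + (2 - 1*2)) + 5 = (4 + (2 - 2)) + 5 = (4 + 0) + 5 = 4 + 5 = 9)
252/(-302) + (8 - 3*q)/(-235) = 252/(-302) + (8 - 3*9)/(-235) = 252*(-1/302) + (8 - 27)*(-1/235) = -126/151 - 19*(-1/235) = -126/151 + 19/235 = -26741/35485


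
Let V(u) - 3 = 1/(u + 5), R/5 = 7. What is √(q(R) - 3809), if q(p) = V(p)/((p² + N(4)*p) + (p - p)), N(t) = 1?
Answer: I*√2687628706/840 ≈ 61.717*I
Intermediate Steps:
R = 35 (R = 5*7 = 35)
V(u) = 3 + 1/(5 + u) (V(u) = 3 + 1/(u + 5) = 3 + 1/(5 + u))
q(p) = (16 + 3*p)/((5 + p)*(p + p²)) (q(p) = ((16 + 3*p)/(5 + p))/((p² + 1*p) + (p - p)) = ((16 + 3*p)/(5 + p))/((p² + p) + 0) = ((16 + 3*p)/(5 + p))/((p + p²) + 0) = ((16 + 3*p)/(5 + p))/(p + p²) = (16 + 3*p)/((5 + p)*(p + p²)))
√(q(R) - 3809) = √((16 + 3*35)/(35*(1 + 35)*(5 + 35)) - 3809) = √((1/35)*(16 + 105)/(36*40) - 3809) = √((1/35)*(1/36)*(1/40)*121 - 3809) = √(121/50400 - 3809) = √(-191973479/50400) = I*√2687628706/840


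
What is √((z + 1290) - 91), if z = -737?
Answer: √462 ≈ 21.494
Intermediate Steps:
√((z + 1290) - 91) = √((-737 + 1290) - 91) = √(553 - 91) = √462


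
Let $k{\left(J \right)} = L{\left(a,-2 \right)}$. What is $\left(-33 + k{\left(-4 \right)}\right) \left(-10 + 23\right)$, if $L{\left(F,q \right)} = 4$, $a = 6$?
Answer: $-377$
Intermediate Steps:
$k{\left(J \right)} = 4$
$\left(-33 + k{\left(-4 \right)}\right) \left(-10 + 23\right) = \left(-33 + 4\right) \left(-10 + 23\right) = \left(-29\right) 13 = -377$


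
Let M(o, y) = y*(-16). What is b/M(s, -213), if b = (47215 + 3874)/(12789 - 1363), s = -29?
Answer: 51089/38939808 ≈ 0.0013120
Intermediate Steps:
M(o, y) = -16*y
b = 51089/11426 ≈ 4.4713
b/M(s, -213) = 51089/(11426*((-16*(-213)))) = (51089/11426)/3408 = (51089/11426)*(1/3408) = 51089/38939808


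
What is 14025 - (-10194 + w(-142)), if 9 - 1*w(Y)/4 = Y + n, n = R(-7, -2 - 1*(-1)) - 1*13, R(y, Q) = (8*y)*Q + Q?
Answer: 23783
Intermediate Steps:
R(y, Q) = Q + 8*Q*y (R(y, Q) = 8*Q*y + Q = Q + 8*Q*y)
n = 42 (n = (-2 - 1*(-1))*(1 + 8*(-7)) - 1*13 = (-2 + 1)*(1 - 56) - 13 = -1*(-55) - 13 = 55 - 13 = 42)
w(Y) = -132 - 4*Y (w(Y) = 36 - 4*(Y + 42) = 36 - 4*(42 + Y) = 36 + (-168 - 4*Y) = -132 - 4*Y)
14025 - (-10194 + w(-142)) = 14025 - (-10194 + (-132 - 4*(-142))) = 14025 - (-10194 + (-132 + 568)) = 14025 - (-10194 + 436) = 14025 - 1*(-9758) = 14025 + 9758 = 23783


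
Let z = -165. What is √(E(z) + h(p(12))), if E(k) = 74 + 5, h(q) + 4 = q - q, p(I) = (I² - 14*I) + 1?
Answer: 5*√3 ≈ 8.6602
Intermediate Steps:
p(I) = 1 + I² - 14*I
h(q) = -4 (h(q) = -4 + (q - q) = -4 + 0 = -4)
E(k) = 79
√(E(z) + h(p(12))) = √(79 - 4) = √75 = 5*√3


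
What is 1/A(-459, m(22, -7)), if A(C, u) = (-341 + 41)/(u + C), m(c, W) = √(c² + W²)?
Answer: 153/100 - √533/300 ≈ 1.4530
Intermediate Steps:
m(c, W) = √(W² + c²)
A(C, u) = -300/(C + u)
1/A(-459, m(22, -7)) = 1/(-300/(-459 + √((-7)² + 22²))) = 1/(-300/(-459 + √(49 + 484))) = 1/(-300/(-459 + √533)) = 153/100 - √533/300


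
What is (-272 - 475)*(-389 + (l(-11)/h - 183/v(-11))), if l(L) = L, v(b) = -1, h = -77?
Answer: 1076427/7 ≈ 1.5378e+5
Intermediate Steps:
(-272 - 475)*(-389 + (l(-11)/h - 183/v(-11))) = (-272 - 475)*(-389 + (-11/(-77) - 183/(-1))) = -747*(-389 + (-11*(-1/77) - 183*(-1))) = -747*(-389 + (⅐ + 183)) = -747*(-389 + 1282/7) = -747*(-1441/7) = 1076427/7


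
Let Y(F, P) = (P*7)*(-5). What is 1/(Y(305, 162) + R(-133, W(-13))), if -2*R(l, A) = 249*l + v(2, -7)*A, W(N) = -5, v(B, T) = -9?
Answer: 1/10866 ≈ 9.2030e-5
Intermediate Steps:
Y(F, P) = -35*P (Y(F, P) = (7*P)*(-5) = -35*P)
R(l, A) = -249*l/2 + 9*A/2 (R(l, A) = -(249*l - 9*A)/2 = -(-9*A + 249*l)/2 = -249*l/2 + 9*A/2)
1/(Y(305, 162) + R(-133, W(-13))) = 1/(-35*162 + (-249/2*(-133) + (9/2)*(-5))) = 1/(-5670 + (33117/2 - 45/2)) = 1/(-5670 + 16536) = 1/10866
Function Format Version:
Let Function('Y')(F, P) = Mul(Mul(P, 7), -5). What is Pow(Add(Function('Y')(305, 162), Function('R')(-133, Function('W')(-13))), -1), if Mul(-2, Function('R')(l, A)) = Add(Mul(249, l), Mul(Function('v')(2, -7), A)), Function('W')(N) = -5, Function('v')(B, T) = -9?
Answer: Rational(1, 10866) ≈ 9.2030e-5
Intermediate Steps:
Function('Y')(F, P) = Mul(-35, P) (Function('Y')(F, P) = Mul(Mul(7, P), -5) = Mul(-35, P))
Function('R')(l, A) = Add(Mul(Rational(-249, 2), l), Mul(Rational(9, 2), A)) (Function('R')(l, A) = Mul(Rational(-1, 2), Add(Mul(249, l), Mul(-9, A))) = Mul(Rational(-1, 2), Add(Mul(-9, A), Mul(249, l))) = Add(Mul(Rational(-249, 2), l), Mul(Rational(9, 2), A)))
Pow(Add(Function('Y')(305, 162), Function('R')(-133, Function('W')(-13))), -1) = Pow(Add(Mul(-35, 162), Add(Mul(Rational(-249, 2), -133), Mul(Rational(9, 2), -5))), -1) = Pow(Add(-5670, Add(Rational(33117, 2), Rational(-45, 2))), -1) = Pow(Add(-5670, 16536), -1) = Pow(10866, -1) = Rational(1, 10866)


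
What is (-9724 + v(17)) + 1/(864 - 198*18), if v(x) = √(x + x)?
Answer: -26254801/2700 + √34 ≈ -9718.2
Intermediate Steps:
v(x) = √2*√x (v(x) = √(2*x) = √2*√x)
(-9724 + v(17)) + 1/(864 - 198*18) = (-9724 + √2*√17) + 1/(864 - 198*18) = (-9724 + √34) + 1/(864 - 3564) = (-9724 + √34) + 1/(-2700) = (-9724 + √34) - 1/2700 = -26254801/2700 + √34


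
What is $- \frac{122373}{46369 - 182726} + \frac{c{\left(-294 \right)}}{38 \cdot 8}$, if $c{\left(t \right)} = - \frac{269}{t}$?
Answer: $\frac{10973889281}{12187043232} \approx 0.90046$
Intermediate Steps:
$- \frac{122373}{46369 - 182726} + \frac{c{\left(-294 \right)}}{38 \cdot 8} = - \frac{122373}{46369 - 182726} + \frac{\left(-269\right) \frac{1}{-294}}{38 \cdot 8} = - \frac{122373}{-136357} + \frac{\left(-269\right) \left(- \frac{1}{294}\right)}{304} = \left(-122373\right) \left(- \frac{1}{136357}\right) + \frac{269}{294} \cdot \frac{1}{304} = \frac{122373}{136357} + \frac{269}{89376} = \frac{10973889281}{12187043232}$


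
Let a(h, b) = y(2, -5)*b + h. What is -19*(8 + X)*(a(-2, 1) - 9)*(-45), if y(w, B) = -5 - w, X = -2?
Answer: -92340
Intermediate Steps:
a(h, b) = h - 7*b (a(h, b) = (-5 - 1*2)*b + h = (-5 - 2)*b + h = -7*b + h = h - 7*b)
-19*(8 + X)*(a(-2, 1) - 9)*(-45) = -19*(8 - 2)*((-2 - 7*1) - 9)*(-45) = -114*((-2 - 7) - 9)*(-45) = -114*(-9 - 9)*(-45) = -114*(-18)*(-45) = -19*(-108)*(-45) = 2052*(-45) = -92340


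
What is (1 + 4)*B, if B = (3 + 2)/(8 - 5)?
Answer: 25/3 ≈ 8.3333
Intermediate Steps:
B = 5/3 ≈ 1.6667
(1 + 4)*B = (1 + 4)*(5/3) = 5*(5/3) = 25/3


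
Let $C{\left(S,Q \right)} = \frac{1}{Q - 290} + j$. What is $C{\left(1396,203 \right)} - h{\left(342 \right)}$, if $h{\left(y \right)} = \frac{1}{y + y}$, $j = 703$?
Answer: $\frac{13944451}{19836} \approx 702.99$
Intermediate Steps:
$h{\left(y \right)} = \frac{1}{2 y}$
$C{\left(S,Q \right)} = 703 + \frac{1}{-290 + Q}$ ($C{\left(S,Q \right)} = \frac{1}{Q - 290} + 703 = \frac{1}{-290 + Q} + 703 = 703 + \frac{1}{-290 + Q}$)
$C{\left(1396,203 \right)} - h{\left(342 \right)} = \frac{-203869 + 703 \cdot 203}{-290 + 203} - \frac{1}{2 \cdot 342} = \frac{-203869 + 142709}{-87} - \frac{1}{2} \cdot \frac{1}{342} = \left(- \frac{1}{87}\right) \left(-61160\right) - \frac{1}{684} = \frac{61160}{87} - \frac{1}{684} = \frac{13944451}{19836}$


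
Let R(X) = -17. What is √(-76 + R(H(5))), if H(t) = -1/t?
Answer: I*√93 ≈ 9.6436*I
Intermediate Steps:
√(-76 + R(H(5))) = √(-76 - 17) = √(-93) = I*√93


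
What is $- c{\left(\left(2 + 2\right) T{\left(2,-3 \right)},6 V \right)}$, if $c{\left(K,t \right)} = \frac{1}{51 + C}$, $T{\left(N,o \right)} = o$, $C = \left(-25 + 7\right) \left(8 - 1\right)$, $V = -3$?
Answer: $\frac{1}{75} \approx 0.013333$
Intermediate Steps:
$C = -126$ ($C = \left(-18\right) 7 = -126$)
$c{\left(K,t \right)} = - \frac{1}{75}$ ($c{\left(K,t \right)} = \frac{1}{51 - 126} = \frac{1}{-75} = - \frac{1}{75}$)
$- c{\left(\left(2 + 2\right) T{\left(2,-3 \right)},6 V \right)} = \left(-1\right) \left(- \frac{1}{75}\right) = \frac{1}{75}$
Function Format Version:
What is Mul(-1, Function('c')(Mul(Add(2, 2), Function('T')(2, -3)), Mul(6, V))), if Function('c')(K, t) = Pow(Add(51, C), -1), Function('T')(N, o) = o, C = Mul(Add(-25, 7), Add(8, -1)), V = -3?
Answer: Rational(1, 75) ≈ 0.013333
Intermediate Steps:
C = -126 (C = Mul(-18, 7) = -126)
Function('c')(K, t) = Rational(-1, 75) (Function('c')(K, t) = Pow(Add(51, -126), -1) = Pow(-75, -1) = Rational(-1, 75))
Mul(-1, Function('c')(Mul(Add(2, 2), Function('T')(2, -3)), Mul(6, V))) = Mul(-1, Rational(-1, 75)) = Rational(1, 75)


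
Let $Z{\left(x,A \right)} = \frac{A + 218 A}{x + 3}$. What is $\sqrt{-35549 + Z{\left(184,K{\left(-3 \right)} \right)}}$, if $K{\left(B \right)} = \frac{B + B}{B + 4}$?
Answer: $\frac{i \sqrt{1243358699}}{187} \approx 188.56 i$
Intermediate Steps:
$K{\left(B \right)} = \frac{2 B}{4 + B}$
$Z{\left(x,A \right)} = \frac{219 A}{3 + x}$
$\sqrt{-35549 + Z{\left(184,K{\left(-3 \right)} \right)}} = \sqrt{-35549 + \frac{219 \cdot 2 \left(-3\right) \frac{1}{4 - 3}}{3 + 184}} = \sqrt{-35549 + \frac{219 \cdot 2 \left(-3\right) 1^{-1}}{187}} = \sqrt{-35549 + 219 \cdot 2 \left(-3\right) 1 \cdot \frac{1}{187}} = \sqrt{-35549 + 219 \left(-6\right) \frac{1}{187}} = \sqrt{-35549 - \frac{1314}{187}} = \sqrt{- \frac{6648977}{187}} = \frac{i \sqrt{1243358699}}{187}$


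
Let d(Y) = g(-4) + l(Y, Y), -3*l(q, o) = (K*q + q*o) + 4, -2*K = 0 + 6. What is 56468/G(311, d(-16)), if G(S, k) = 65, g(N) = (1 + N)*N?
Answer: 56468/65 ≈ 868.74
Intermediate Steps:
K = -3 (K = -(0 + 6)/2 = -1/2*6 = -3)
g(N) = N*(1 + N)
l(q, o) = -4/3 + q - o*q/3 (l(q, o) = -((-3*q + q*o) + 4)/3 = -((-3*q + o*q) + 4)/3 = -(4 - 3*q + o*q)/3 = -4/3 + q - o*q/3)
d(Y) = 32/3 + Y - Y**2/3 (d(Y) = -4*(1 - 4) + (-4/3 + Y - Y*Y/3) = -4*(-3) + (-4/3 + Y - Y**2/3) = 12 + (-4/3 + Y - Y**2/3) = 32/3 + Y - Y**2/3)
56468/G(311, d(-16)) = 56468/65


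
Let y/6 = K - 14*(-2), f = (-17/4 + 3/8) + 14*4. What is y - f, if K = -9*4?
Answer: -801/8 ≈ -100.13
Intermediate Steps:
K = -36
f = 417/8 (f = (-17*¼ + 3*(⅛)) + 56 = (-17/4 + 3/8) + 56 = -31/8 + 56 = 417/8 ≈ 52.125)
y = -48 (y = 6*(-36 - 14*(-2)) = 6*(-36 + 28) = 6*(-8) = -48)
y - f = -48 - 1*417/8 = -48 - 417/8 = -801/8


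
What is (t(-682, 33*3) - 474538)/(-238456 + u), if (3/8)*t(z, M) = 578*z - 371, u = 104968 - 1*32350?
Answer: 2290075/248757 ≈ 9.2061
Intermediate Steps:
u = 72618 (u = 104968 - 32350 = 72618)
t(z, M) = -2968/3 + 4624*z/3 (t(z, M) = 8*(578*z - 371)/3 = 8*(-371 + 578*z)/3 = -2968/3 + 4624*z/3)
(t(-682, 33*3) - 474538)/(-238456 + u) = ((-2968/3 + (4624/3)*(-682)) - 474538)/(-238456 + 72618) = ((-2968/3 - 3153568/3) - 474538)/(-165838) = (-3156536/3 - 474538)*(-1/165838) = -4580150/3*(-1/165838) = 2290075/248757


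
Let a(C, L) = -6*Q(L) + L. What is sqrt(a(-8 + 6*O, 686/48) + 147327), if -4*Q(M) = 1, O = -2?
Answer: sqrt(21217362)/12 ≈ 383.85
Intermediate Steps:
Q(M) = -1/4 (Q(M) = -1/4*1 = -1/4)
a(C, L) = 3/2 + L (a(C, L) = -6*(-1/4) + L = 3/2 + L)
sqrt(a(-8 + 6*O, 686/48) + 147327) = sqrt((3/2 + 686/48) + 147327) = sqrt((3/2 + 686*(1/48)) + 147327) = sqrt((3/2 + 343/24) + 147327) = sqrt(379/24 + 147327) = sqrt(3536227/24) = sqrt(21217362)/12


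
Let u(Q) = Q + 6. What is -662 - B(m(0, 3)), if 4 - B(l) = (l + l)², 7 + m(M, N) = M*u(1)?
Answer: -470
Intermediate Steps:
u(Q) = 6 + Q
m(M, N) = -7 + 7*M (m(M, N) = -7 + M*(6 + 1) = -7 + M*7 = -7 + 7*M)
B(l) = 4 - 4*l² (B(l) = 4 - (l + l)² = 4 - (2*l)² = 4 - 4*l²)
-662 - B(m(0, 3)) = -662 - (4 - 4*(-7 + 7*0)²) = -662 - (4 - 4*(-7 + 0)²) = -662 - (4 - 4*(-7)²) = -662 - (4 - 4*49) = -662 - (4 - 196) = -662 - 1*(-192) = -662 + 192 = -470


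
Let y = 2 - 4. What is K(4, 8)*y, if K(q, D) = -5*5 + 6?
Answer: 38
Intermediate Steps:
y = -2
K(q, D) = -19 (K(q, D) = -25 + 6 = -19)
K(4, 8)*y = -19*(-2) = 38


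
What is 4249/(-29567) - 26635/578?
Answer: -789972967/17089726 ≈ -46.225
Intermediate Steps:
4249/(-29567) - 26635/578 = 4249*(-1/29567) - 26635*1/578 = -4249/29567 - 26635/578 = -789972967/17089726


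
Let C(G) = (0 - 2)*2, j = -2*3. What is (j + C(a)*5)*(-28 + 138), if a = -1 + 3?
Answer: -2860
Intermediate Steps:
j = -6
a = 2
C(G) = -4 (C(G) = -2*2 = -4)
(j + C(a)*5)*(-28 + 138) = (-6 - 4*5)*(-28 + 138) = (-6 - 20)*110 = -26*110 = -2860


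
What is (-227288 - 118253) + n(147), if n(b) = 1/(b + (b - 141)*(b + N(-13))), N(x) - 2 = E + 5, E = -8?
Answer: -353488442/1023 ≈ -3.4554e+5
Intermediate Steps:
N(x) = -1 (N(x) = 2 + (-8 + 5) = 2 - 3 = -1)
n(b) = 1/(b + (-1 + b)*(-141 + b)) (n(b) = 1/(b + (b - 141)*(b - 1)) = 1/(b + (-141 + b)*(-1 + b)) = 1/(b + (-1 + b)*(-141 + b)))
(-227288 - 118253) + n(147) = (-227288 - 118253) + 1/(141 + 147² - 141*147) = -345541 + 1/(141 + 21609 - 20727) = -345541 + 1/1023 = -353488442/1023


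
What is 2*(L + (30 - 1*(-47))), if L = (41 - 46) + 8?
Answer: 160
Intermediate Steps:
L = 3 (L = -5 + 8 = 3)
2*(L + (30 - 1*(-47))) = 2*(3 + (30 - 1*(-47))) = 2*(3 + (30 + 47)) = 2*(3 + 77) = 2*80 = 160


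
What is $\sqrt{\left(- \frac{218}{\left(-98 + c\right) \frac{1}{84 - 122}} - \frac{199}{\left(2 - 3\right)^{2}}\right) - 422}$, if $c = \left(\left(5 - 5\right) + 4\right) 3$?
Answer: $\frac{i \sqrt{1326335}}{43} \approx 26.783 i$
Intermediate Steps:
$c = 12$ ($c = \left(0 + 4\right) 3 = 4 \cdot 3 = 12$)
$\sqrt{\left(- \frac{218}{\left(-98 + c\right) \frac{1}{84 - 122}} - \frac{199}{\left(2 - 3\right)^{2}}\right) - 422} = \sqrt{\left(- \frac{218}{\left(-98 + 12\right) \frac{1}{84 - 122}} - \frac{199}{\left(2 - 3\right)^{2}}\right) - 422} = \sqrt{\left(- \frac{218}{\left(-86\right) \frac{1}{-38}} - \frac{199}{\left(-1\right)^{2}}\right) - 422} = \sqrt{\left(- \frac{218}{\left(-86\right) \left(- \frac{1}{38}\right)} - \frac{199}{1}\right) - 422} = \sqrt{\left(- \frac{218}{\frac{43}{19}} - 199\right) - 422} = \sqrt{\left(\left(-218\right) \frac{19}{43} - 199\right) - 422} = \sqrt{\left(- \frac{4142}{43} - 199\right) - 422} = \sqrt{- \frac{12699}{43} - 422} = \sqrt{- \frac{30845}{43}} = \frac{i \sqrt{1326335}}{43}$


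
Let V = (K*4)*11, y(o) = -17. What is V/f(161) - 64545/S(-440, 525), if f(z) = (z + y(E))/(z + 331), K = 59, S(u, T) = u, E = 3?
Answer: 2380319/264 ≈ 9016.4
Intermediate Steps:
f(z) = (-17 + z)/(331 + z) (f(z) = (z - 17)/(z + 331) = (-17 + z)/(331 + z))
V = 2596 (V = (59*4)*11 = 236*11 = 2596)
V/f(161) - 64545/S(-440, 525) = 2596/(((-17 + 161)/(331 + 161))) - 64545/(-440) = 2596/((144/492)) - 64545*(-1/440) = 2596/(((1/492)*144)) + 12909/88 = 2596/(12/41) + 12909/88 = 2596*(41/12) + 12909/88 = 26609/3 + 12909/88 = 2380319/264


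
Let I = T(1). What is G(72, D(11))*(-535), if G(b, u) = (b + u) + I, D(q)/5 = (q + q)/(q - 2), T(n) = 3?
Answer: -419975/9 ≈ -46664.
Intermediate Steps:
D(q) = 10*q/(-2 + q) (D(q) = 5*((q + q)/(q - 2)) = 5*((2*q)/(-2 + q)) = 5*(2*q/(-2 + q)) = 10*q/(-2 + q))
I = 3
G(b, u) = 3 + b + u (G(b, u) = (b + u) + 3 = 3 + b + u)
G(72, D(11))*(-535) = (3 + 72 + 10*11/(-2 + 11))*(-535) = (3 + 72 + 10*11/9)*(-535) = (3 + 72 + 10*11*(1/9))*(-535) = (3 + 72 + 110/9)*(-535) = (785/9)*(-535) = -419975/9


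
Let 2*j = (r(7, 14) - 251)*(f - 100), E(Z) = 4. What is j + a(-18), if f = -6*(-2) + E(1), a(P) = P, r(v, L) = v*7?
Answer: 8466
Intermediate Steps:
r(v, L) = 7*v
f = 16 (f = -6*(-2) + 4 = 12 + 4 = 16)
j = 8484 (j = ((7*7 - 251)*(16 - 100))/2 = ((49 - 251)*(-84))/2 = (-202*(-84))/2 = (½)*16968 = 8484)
j + a(-18) = 8484 - 18 = 8466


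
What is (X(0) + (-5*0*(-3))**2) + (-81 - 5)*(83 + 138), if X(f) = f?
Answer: -19006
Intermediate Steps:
(X(0) + (-5*0*(-3))**2) + (-81 - 5)*(83 + 138) = (0 + (-5*0*(-3))**2) + (-81 - 5)*(83 + 138) = (0 + (0*(-3))**2) - 86*221 = (0 + 0**2) - 19006 = (0 + 0) - 19006 = 0 - 19006 = -19006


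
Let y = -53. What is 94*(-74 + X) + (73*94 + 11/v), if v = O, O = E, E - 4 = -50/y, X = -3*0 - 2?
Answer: -73301/262 ≈ -279.77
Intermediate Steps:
X = -2 (X = 0 - 2 = -2)
E = 262/53 (E = 4 - 50/(-53) = 4 - 50*(-1/53) = 4 + 50/53 = 262/53 ≈ 4.9434)
O = 262/53 ≈ 4.9434
v = 262/53 ≈ 4.9434
94*(-74 + X) + (73*94 + 11/v) = 94*(-74 - 2) + (73*94 + 11/(262/53)) = 94*(-76) + (6862 + 11*(53/262)) = -7144 + (6862 + 583/262) = -7144 + 1798427/262 = -73301/262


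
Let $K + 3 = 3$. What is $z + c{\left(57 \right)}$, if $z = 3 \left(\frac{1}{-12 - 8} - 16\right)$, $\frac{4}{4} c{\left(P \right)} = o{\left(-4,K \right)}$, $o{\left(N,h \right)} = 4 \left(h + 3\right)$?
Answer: $- \frac{723}{20} \approx -36.15$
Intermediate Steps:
$K = 0$ ($K = -3 + 3 = 0$)
$o{\left(N,h \right)} = 12 + 4 h$ ($o{\left(N,h \right)} = 4 \left(3 + h\right) = 12 + 4 h$)
$c{\left(P \right)} = 12$ ($c{\left(P \right)} = 12 + 4 \cdot 0 = 12 + 0 = 12$)
$z = - \frac{963}{20}$ ($z = 3 \left(\frac{1}{-20} - 16\right) = 3 \left(- \frac{1}{20} - 16\right) = 3 \left(- \frac{321}{20}\right) = - \frac{963}{20} \approx -48.15$)
$z + c{\left(57 \right)} = - \frac{963}{20} + 12 = - \frac{723}{20}$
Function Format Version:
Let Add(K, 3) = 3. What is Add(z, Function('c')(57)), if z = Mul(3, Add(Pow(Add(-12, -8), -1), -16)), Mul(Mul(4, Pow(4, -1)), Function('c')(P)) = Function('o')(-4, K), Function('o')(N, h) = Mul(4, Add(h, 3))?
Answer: Rational(-723, 20) ≈ -36.150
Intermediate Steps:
K = 0 (K = Add(-3, 3) = 0)
Function('o')(N, h) = Add(12, Mul(4, h)) (Function('o')(N, h) = Mul(4, Add(3, h)) = Add(12, Mul(4, h)))
Function('c')(P) = 12 (Function('c')(P) = Add(12, Mul(4, 0)) = Add(12, 0) = 12)
z = Rational(-963, 20) (z = Mul(3, Add(Pow(-20, -1), -16)) = Mul(3, Add(Rational(-1, 20), -16)) = Mul(3, Rational(-321, 20)) = Rational(-963, 20) ≈ -48.150)
Add(z, Function('c')(57)) = Add(Rational(-963, 20), 12) = Rational(-723, 20)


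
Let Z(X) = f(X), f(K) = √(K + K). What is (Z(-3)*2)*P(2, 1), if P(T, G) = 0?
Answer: 0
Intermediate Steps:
f(K) = √2*√K (f(K) = √(2*K) = √2*√K)
Z(X) = √2*√X
(Z(-3)*2)*P(2, 1) = ((√2*√(-3))*2)*0 = ((√2*(I*√3))*2)*0 = ((I*√6)*2)*0 = (2*I*√6)*0 = 0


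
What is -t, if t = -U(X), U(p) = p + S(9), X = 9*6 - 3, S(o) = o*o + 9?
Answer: 141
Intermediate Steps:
S(o) = 9 + o² (S(o) = o² + 9 = 9 + o²)
X = 51 (X = 54 - 3 = 51)
U(p) = 90 + p (U(p) = p + (9 + 9²) = p + (9 + 81) = p + 90 = 90 + p)
t = -141 (t = -(90 + 51) = -1*141 = -141)
-t = -1*(-141) = 141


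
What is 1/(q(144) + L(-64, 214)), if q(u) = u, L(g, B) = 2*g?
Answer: 1/16 ≈ 0.062500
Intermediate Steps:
1/(q(144) + L(-64, 214)) = 1/(144 + 2*(-64)) = 1/(144 - 128) = 1/16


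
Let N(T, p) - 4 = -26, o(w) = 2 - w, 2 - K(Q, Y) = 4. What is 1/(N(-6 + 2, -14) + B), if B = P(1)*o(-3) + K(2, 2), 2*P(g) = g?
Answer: -2/43 ≈ -0.046512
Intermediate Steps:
K(Q, Y) = -2 (K(Q, Y) = 2 - 1*4 = 2 - 4 = -2)
P(g) = g/2
N(T, p) = -22 (N(T, p) = 4 - 26 = -22)
B = ½ (B = ((½)*1)*(2 - 1*(-3)) - 2 = (2 + 3)/2 - 2 = (½)*5 - 2 = 5/2 - 2 = ½ ≈ 0.50000)
1/(N(-6 + 2, -14) + B) = 1/(-22 + ½) = 1/(-43/2) = -2/43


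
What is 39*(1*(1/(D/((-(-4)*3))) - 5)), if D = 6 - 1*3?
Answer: -39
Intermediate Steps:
D = 3 (D = 6 - 3 = 3)
39*(1*(1/(D/((-(-4)*3))) - 5)) = 39*(1*(1/(3/((-(-4)*3))) - 5)) = 39*(1*(1/(3/((-2*(-6)))) - 5)) = 39*(1*(1/(3/12) - 5)) = 39*(1*(1/(3*(1/12)) - 5)) = 39*(1*(1/(¼) - 5)) = 39*(1*(1*4 - 5)) = 39*(1*(4 - 5)) = 39*(1*(-1)) = 39*(-1) = -39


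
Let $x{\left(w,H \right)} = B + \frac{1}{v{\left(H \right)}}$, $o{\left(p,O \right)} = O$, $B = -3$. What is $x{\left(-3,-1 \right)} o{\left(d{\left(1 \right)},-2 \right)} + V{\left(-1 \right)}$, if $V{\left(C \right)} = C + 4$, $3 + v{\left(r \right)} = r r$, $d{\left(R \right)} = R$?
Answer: $10$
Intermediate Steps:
$v{\left(r \right)} = -3 + r^{2}$ ($v{\left(r \right)} = -3 + r r = -3 + r^{2}$)
$x{\left(w,H \right)} = -3 + \frac{1}{-3 + H^{2}}$
$V{\left(C \right)} = 4 + C$
$x{\left(-3,-1 \right)} o{\left(d{\left(1 \right)},-2 \right)} + V{\left(-1 \right)} = \frac{10 - 3 \left(-1\right)^{2}}{-3 + \left(-1\right)^{2}} \left(-2\right) + \left(4 - 1\right) = \frac{10 - 3}{-3 + 1} \left(-2\right) + 3 = \frac{10 - 3}{-2} \left(-2\right) + 3 = \left(- \frac{1}{2}\right) 7 \left(-2\right) + 3 = \left(- \frac{7}{2}\right) \left(-2\right) + 3 = 7 + 3 = 10$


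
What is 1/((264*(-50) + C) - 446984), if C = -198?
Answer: -1/460382 ≈ -2.1721e-6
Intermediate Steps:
1/((264*(-50) + C) - 446984) = 1/((264*(-50) - 198) - 446984) = 1/((-13200 - 198) - 446984) = 1/(-13398 - 446984) = 1/(-460382) = -1/460382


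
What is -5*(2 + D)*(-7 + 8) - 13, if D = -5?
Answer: 2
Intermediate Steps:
-5*(2 + D)*(-7 + 8) - 13 = -5*(2 - 5)*(-7 + 8) - 13 = -(-15) - 13 = -5*(-3) - 13 = 15 - 13 = 2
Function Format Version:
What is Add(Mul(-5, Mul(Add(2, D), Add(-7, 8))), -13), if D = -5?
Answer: 2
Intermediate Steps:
Add(Mul(-5, Mul(Add(2, D), Add(-7, 8))), -13) = Add(Mul(-5, Mul(Add(2, -5), Add(-7, 8))), -13) = Add(Mul(-5, Mul(-3, 1)), -13) = Add(Mul(-5, -3), -13) = Add(15, -13) = 2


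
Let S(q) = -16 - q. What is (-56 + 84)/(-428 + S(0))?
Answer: -7/111 ≈ -0.063063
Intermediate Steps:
(-56 + 84)/(-428 + S(0)) = (-56 + 84)/(-428 + (-16 - 1*0)) = 28/(-428 + (-16 + 0)) = 28/(-428 - 16) = 28/(-444) = 28*(-1/444) = -7/111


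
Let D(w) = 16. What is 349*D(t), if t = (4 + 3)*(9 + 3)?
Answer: 5584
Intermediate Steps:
t = 84 (t = 7*12 = 84)
349*D(t) = 349*16 = 5584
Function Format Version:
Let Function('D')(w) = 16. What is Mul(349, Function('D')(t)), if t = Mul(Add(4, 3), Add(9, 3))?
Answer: 5584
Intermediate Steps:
t = 84 (t = Mul(7, 12) = 84)
Mul(349, Function('D')(t)) = Mul(349, 16) = 5584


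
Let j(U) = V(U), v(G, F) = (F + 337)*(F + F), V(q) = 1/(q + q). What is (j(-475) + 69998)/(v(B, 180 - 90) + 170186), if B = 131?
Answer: 66498099/234693700 ≈ 0.28334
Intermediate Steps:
V(q) = 1/(2*q)
v(G, F) = 2*F*(337 + F) (v(G, F) = (337 + F)*(2*F) = 2*F*(337 + F))
j(U) = 1/(2*U)
(j(-475) + 69998)/(v(B, 180 - 90) + 170186) = ((1/2)/(-475) + 69998)/(2*(180 - 90)*(337 + (180 - 90)) + 170186) = ((1/2)*(-1/475) + 69998)/(2*90*(337 + 90) + 170186) = (-1/950 + 69998)/(2*90*427 + 170186) = 66498099/(950*(76860 + 170186)) = (66498099/950)/247046 = (66498099/950)*(1/247046) = 66498099/234693700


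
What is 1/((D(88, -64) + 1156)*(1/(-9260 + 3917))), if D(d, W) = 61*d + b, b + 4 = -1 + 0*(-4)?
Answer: -1781/2173 ≈ -0.81960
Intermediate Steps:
b = -5 (b = -4 + (-1 + 0*(-4)) = -4 + (-1 + 0) = -4 - 1 = -5)
D(d, W) = -5 + 61*d (D(d, W) = 61*d - 5 = -5 + 61*d)
1/((D(88, -64) + 1156)*(1/(-9260 + 3917))) = 1/(((-5 + 61*88) + 1156)*(1/(-9260 + 3917))) = 1/(((-5 + 5368) + 1156)*(1/(-5343))) = 1/((5363 + 1156)*(-1/5343)) = -5343/6519 = (1/6519)*(-5343) = -1781/2173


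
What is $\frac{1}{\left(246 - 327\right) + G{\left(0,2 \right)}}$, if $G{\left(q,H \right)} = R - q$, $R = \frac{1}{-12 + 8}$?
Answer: $- \frac{4}{325} \approx -0.012308$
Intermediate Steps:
$R = - \frac{1}{4}$ ($R = \frac{1}{-4} = - \frac{1}{4} \approx -0.25$)
$G{\left(q,H \right)} = - \frac{1}{4} - q$
$\frac{1}{\left(246 - 327\right) + G{\left(0,2 \right)}} = \frac{1}{\left(246 - 327\right) - \frac{1}{4}} = \frac{1}{-81 + \left(- \frac{1}{4} + 0\right)} = \frac{1}{-81 - \frac{1}{4}} = \frac{1}{- \frac{325}{4}} = - \frac{4}{325}$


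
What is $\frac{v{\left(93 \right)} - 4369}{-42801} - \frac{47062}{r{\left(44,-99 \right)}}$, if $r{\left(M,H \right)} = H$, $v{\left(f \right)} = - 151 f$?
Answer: $\frac{61094650}{128403} \approx 475.8$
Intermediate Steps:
$\frac{v{\left(93 \right)} - 4369}{-42801} - \frac{47062}{r{\left(44,-99 \right)}} = \frac{\left(-151\right) 93 - 4369}{-42801} - \frac{47062}{-99} = \left(-14043 - 4369\right) \left(- \frac{1}{42801}\right) - - \frac{47062}{99} = \left(-18412\right) \left(- \frac{1}{42801}\right) + \frac{47062}{99} = \frac{18412}{42801} + \frac{47062}{99} = \frac{61094650}{128403}$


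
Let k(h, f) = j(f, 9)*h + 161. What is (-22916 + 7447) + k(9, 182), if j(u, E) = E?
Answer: -15227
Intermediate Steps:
k(h, f) = 161 + 9*h (k(h, f) = 9*h + 161 = 161 + 9*h)
(-22916 + 7447) + k(9, 182) = (-22916 + 7447) + (161 + 9*9) = -15469 + (161 + 81) = -15469 + 242 = -15227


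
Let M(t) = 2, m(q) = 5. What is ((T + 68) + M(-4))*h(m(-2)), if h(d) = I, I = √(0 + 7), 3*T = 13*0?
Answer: 70*√7 ≈ 185.20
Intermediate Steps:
T = 0 (T = (13*0)/3 = (⅓)*0 = 0)
I = √7 ≈ 2.6458
h(d) = √7
((T + 68) + M(-4))*h(m(-2)) = ((0 + 68) + 2)*√7 = (68 + 2)*√7 = 70*√7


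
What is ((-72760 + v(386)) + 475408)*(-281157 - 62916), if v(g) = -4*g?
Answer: -138009056592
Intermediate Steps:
((-72760 + v(386)) + 475408)*(-281157 - 62916) = ((-72760 - 4*386) + 475408)*(-281157 - 62916) = ((-72760 - 1544) + 475408)*(-344073) = (-74304 + 475408)*(-344073) = 401104*(-344073) = -138009056592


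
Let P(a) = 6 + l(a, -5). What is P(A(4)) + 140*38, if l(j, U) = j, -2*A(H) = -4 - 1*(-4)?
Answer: 5326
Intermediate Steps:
A(H) = 0 (A(H) = -(-4 - 1*(-4))/2 = -(-4 + 4)/2 = -½*0 = 0)
P(a) = 6 + a
P(A(4)) + 140*38 = (6 + 0) + 140*38 = 6 + 5320 = 5326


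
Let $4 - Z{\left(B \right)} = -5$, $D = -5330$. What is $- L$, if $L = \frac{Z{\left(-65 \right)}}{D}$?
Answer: $\frac{9}{5330} \approx 0.0016886$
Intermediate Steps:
$Z{\left(B \right)} = 9$ ($Z{\left(B \right)} = 4 - -5 = 4 + 5 = 9$)
$L = - \frac{9}{5330}$ ($L = \frac{9}{-5330} = 9 \left(- \frac{1}{5330}\right) = - \frac{9}{5330} \approx -0.0016886$)
$- L = \left(-1\right) \left(- \frac{9}{5330}\right) = \frac{9}{5330}$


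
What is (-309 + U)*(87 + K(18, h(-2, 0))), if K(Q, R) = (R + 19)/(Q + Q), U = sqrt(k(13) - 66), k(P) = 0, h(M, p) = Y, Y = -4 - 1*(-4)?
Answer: -324553/12 + 3151*I*sqrt(66)/36 ≈ -27046.0 + 711.08*I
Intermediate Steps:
Y = 0 (Y = -4 + 4 = 0)
h(M, p) = 0
U = I*sqrt(66) (U = sqrt(0 - 66) = sqrt(-66) = I*sqrt(66) ≈ 8.124*I)
K(Q, R) = (19 + R)/(2*Q) (K(Q, R) = (19 + R)/((2*Q)) = (19 + R)*(1/(2*Q)) = (19 + R)/(2*Q))
(-309 + U)*(87 + K(18, h(-2, 0))) = (-309 + I*sqrt(66))*(87 + (1/2)*(19 + 0)/18) = (-309 + I*sqrt(66))*(87 + (1/2)*(1/18)*19) = (-309 + I*sqrt(66))*(87 + 19/36) = (-309 + I*sqrt(66))*(3151/36) = -324553/12 + 3151*I*sqrt(66)/36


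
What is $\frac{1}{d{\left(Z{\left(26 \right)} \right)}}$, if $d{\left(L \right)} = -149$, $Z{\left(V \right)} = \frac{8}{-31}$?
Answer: $- \frac{1}{149} \approx -0.0067114$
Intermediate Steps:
$Z{\left(V \right)} = - \frac{8}{31}$ ($Z{\left(V \right)} = 8 \left(- \frac{1}{31}\right) = - \frac{8}{31}$)
$\frac{1}{d{\left(Z{\left(26 \right)} \right)}} = \frac{1}{-149} = - \frac{1}{149}$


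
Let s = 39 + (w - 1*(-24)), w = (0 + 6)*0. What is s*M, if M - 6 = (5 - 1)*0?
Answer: 378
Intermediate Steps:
w = 0 (w = 6*0 = 0)
M = 6 (M = 6 + (5 - 1)*0 = 6 + 4*0 = 6 + 0 = 6)
s = 63 (s = 39 + (0 - 1*(-24)) = 39 + (0 + 24) = 39 + 24 = 63)
s*M = 63*6 = 378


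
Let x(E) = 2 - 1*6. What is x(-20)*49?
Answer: -196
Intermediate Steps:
x(E) = -4 (x(E) = 2 - 6 = -4)
x(-20)*49 = -4*49 = -196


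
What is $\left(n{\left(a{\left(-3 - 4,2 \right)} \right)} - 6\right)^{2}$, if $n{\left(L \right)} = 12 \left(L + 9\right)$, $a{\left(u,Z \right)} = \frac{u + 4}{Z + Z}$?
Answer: $8649$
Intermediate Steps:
$a{\left(u,Z \right)} = \frac{4 + u}{2 Z}$
$n{\left(L \right)} = 108 + 12 L$ ($n{\left(L \right)} = 12 \left(9 + L\right) = 108 + 12 L$)
$\left(n{\left(a{\left(-3 - 4,2 \right)} \right)} - 6\right)^{2} = \left(\left(108 + 12 \frac{4 - 7}{2 \cdot 2}\right) - 6\right)^{2} = \left(\left(108 + 12 \cdot \frac{1}{2} \cdot \frac{1}{2} \left(4 - 7\right)\right) - 6\right)^{2} = \left(\left(108 + 12 \cdot \frac{1}{2} \cdot \frac{1}{2} \left(-3\right)\right) - 6\right)^{2} = \left(\left(108 + 12 \left(- \frac{3}{4}\right)\right) - 6\right)^{2} = \left(\left(108 - 9\right) - 6\right)^{2} = \left(99 - 6\right)^{2} = 93^{2} = 8649$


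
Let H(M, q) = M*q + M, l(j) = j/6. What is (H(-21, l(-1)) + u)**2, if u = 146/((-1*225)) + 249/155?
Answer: 53253408289/194602500 ≈ 273.65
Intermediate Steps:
l(j) = j/6 (l(j) = j*(1/6) = j/6)
H(M, q) = M + M*q
u = 6679/6975 (u = 146/(-225) + 249*(1/155) = 146*(-1/225) + 249/155 = -146/225 + 249/155 = 6679/6975 ≈ 0.95756)
(H(-21, l(-1)) + u)**2 = (-21*(1 + (1/6)*(-1)) + 6679/6975)**2 = (-21*(1 - 1/6) + 6679/6975)**2 = (-21*5/6 + 6679/6975)**2 = (-35/2 + 6679/6975)**2 = (-230767/13950)**2 = 53253408289/194602500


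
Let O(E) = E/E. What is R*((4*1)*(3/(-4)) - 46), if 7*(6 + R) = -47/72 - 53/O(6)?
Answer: 48209/72 ≈ 669.57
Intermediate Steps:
O(E) = 1
R = -6887/504 (R = -6 + (-47/72 - 53/1)/7 = -6 + (-47*1/72 - 53*1)/7 = -6 + (-47/72 - 53)/7 = -6 + (⅐)*(-3863/72) = -6 - 3863/504 = -6887/504 ≈ -13.665)
R*((4*1)*(3/(-4)) - 46) = -6887*((4*1)*(3/(-4)) - 46)/504 = -6887*(4*(3*(-¼)) - 46)/504 = -6887*(4*(-¾) - 46)/504 = -6887*(-3 - 46)/504 = -6887/504*(-49) = 48209/72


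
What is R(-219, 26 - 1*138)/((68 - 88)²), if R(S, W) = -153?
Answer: -153/400 ≈ -0.38250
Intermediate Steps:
R(-219, 26 - 1*138)/((68 - 88)²) = -153/(68 - 88)² = -153/((-20)²) = -153/400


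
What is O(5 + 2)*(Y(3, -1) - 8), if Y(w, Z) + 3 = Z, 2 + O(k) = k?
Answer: -60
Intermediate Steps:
O(k) = -2 + k
Y(w, Z) = -3 + Z
O(5 + 2)*(Y(3, -1) - 8) = (-2 + (5 + 2))*((-3 - 1) - 8) = (-2 + 7)*(-4 - 8) = 5*(-12) = -60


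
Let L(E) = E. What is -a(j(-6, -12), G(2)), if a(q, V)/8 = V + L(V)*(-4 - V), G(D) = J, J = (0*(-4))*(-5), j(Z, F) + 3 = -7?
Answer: 0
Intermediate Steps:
j(Z, F) = -10 (j(Z, F) = -3 - 7 = -10)
J = 0 (J = 0*(-5) = 0)
G(D) = 0
a(q, V) = 8*V + 8*V*(-4 - V) (a(q, V) = 8*(V + V*(-4 - V)) = 8*V + 8*V*(-4 - V))
-a(j(-6, -12), G(2)) = -8*0*(-3 - 1*0) = -8*0*(-3 + 0) = -8*0*(-3) = -1*0 = 0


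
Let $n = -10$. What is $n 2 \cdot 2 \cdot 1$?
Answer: $-40$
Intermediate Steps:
$n 2 \cdot 2 \cdot 1 = - 10 \cdot 2 \cdot 2 \cdot 1 = - 10 \cdot 4 \cdot 1 = \left(-10\right) 4 = -40$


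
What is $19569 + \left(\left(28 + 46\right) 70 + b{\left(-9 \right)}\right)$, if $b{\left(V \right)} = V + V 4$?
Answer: $24704$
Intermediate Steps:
$b{\left(V \right)} = 5 V$ ($b{\left(V \right)} = V + 4 V = 5 V$)
$19569 + \left(\left(28 + 46\right) 70 + b{\left(-9 \right)}\right) = 19569 + \left(\left(28 + 46\right) 70 + 5 \left(-9\right)\right) = 19569 + \left(74 \cdot 70 - 45\right) = 19569 + \left(5180 - 45\right) = 19569 + 5135 = 24704$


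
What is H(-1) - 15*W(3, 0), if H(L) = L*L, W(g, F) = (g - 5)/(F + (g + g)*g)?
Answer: 8/3 ≈ 2.6667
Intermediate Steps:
W(g, F) = (-5 + g)/(F + 2*g²) (W(g, F) = (-5 + g)/(F + (2*g)*g) = (-5 + g)/(F + 2*g²))
H(L) = L²
H(-1) - 15*W(3, 0) = (-1)² - 15*(-5 + 3)/(0 + 2*3²) = 1 - 15*(-2)/(0 + 2*9) = 1 - 15*(-2)/(0 + 18) = 1 - 15*(-2)/18 = 1 - 5*(-2)/6 = 1 - 15*(-⅑) = 1 + 5/3 = 8/3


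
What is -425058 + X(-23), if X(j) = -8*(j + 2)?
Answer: -424890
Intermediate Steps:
X(j) = -16 - 8*j (X(j) = -8*(2 + j) = -16 - 8*j)
-425058 + X(-23) = -425058 + (-16 - 8*(-23)) = -425058 + (-16 + 184) = -425058 + 168 = -424890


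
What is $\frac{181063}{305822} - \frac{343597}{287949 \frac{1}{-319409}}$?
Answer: $\frac{33563397094444993}{88061139078} \approx 3.8114 \cdot 10^{5}$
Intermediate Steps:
$\frac{181063}{305822} - \frac{343597}{287949 \frac{1}{-319409}} = 181063 \cdot \frac{1}{305822} - \frac{343597}{287949 \left(- \frac{1}{319409}\right)} = \frac{181063}{305822} - \frac{343597}{- \frac{287949}{319409}} = \frac{181063}{305822} - - \frac{109747974173}{287949} = \frac{181063}{305822} + \frac{109747974173}{287949} = \frac{33563397094444993}{88061139078}$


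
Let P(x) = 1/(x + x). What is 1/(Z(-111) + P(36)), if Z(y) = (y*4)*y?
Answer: 72/3548449 ≈ 2.0291e-5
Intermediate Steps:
Z(y) = 4*y**2 (Z(y) = (4*y)*y = 4*y**2)
P(x) = 1/(2*x)
1/(Z(-111) + P(36)) = 1/(4*(-111)**2 + (1/2)/36) = 1/(4*12321 + (1/2)*(1/36)) = 1/(49284 + 1/72) = 1/(3548449/72) = 72/3548449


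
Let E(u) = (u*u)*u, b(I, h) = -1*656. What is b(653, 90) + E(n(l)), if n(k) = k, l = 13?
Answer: 1541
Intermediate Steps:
b(I, h) = -656
E(u) = u³ (E(u) = u²*u = u³)
b(653, 90) + E(n(l)) = -656 + 13³ = -656 + 2197 = 1541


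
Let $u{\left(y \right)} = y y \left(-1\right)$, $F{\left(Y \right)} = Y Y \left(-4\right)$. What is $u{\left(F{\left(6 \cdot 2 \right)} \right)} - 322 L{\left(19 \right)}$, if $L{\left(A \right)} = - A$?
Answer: $-325658$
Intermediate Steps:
$F{\left(Y \right)} = - 4 Y^{2}$ ($F{\left(Y \right)} = Y^{2} \left(-4\right) = - 4 Y^{2}$)
$u{\left(y \right)} = - y^{2}$ ($u{\left(y \right)} = y^{2} \left(-1\right) = - y^{2}$)
$u{\left(F{\left(6 \cdot 2 \right)} \right)} - 322 L{\left(19 \right)} = - \left(- 4 \left(6 \cdot 2\right)^{2}\right)^{2} - 322 \left(\left(-1\right) 19\right) = - \left(- 4 \cdot 12^{2}\right)^{2} - -6118 = - \left(\left(-4\right) 144\right)^{2} + 6118 = - \left(-576\right)^{2} + 6118 = \left(-1\right) 331776 + 6118 = -331776 + 6118 = -325658$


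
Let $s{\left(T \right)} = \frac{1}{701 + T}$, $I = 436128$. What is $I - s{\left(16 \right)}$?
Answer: $\frac{312703775}{717} \approx 4.3613 \cdot 10^{5}$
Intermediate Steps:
$I - s{\left(16 \right)} = 436128 - \frac{1}{701 + 16} = 436128 - \frac{1}{717} = \frac{312703775}{717}$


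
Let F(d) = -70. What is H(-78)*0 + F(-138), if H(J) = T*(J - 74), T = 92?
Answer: -70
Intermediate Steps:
H(J) = -6808 + 92*J (H(J) = 92*(J - 74) = 92*(-74 + J) = -6808 + 92*J)
H(-78)*0 + F(-138) = (-6808 + 92*(-78))*0 - 70 = (-6808 - 7176)*0 - 70 = -13984*0 - 70 = 0 - 70 = -70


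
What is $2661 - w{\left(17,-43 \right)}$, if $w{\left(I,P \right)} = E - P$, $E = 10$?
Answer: $2608$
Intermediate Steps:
$w{\left(I,P \right)} = 10 - P$
$2661 - w{\left(17,-43 \right)} = 2661 - \left(10 - -43\right) = 2661 - \left(10 + 43\right) = 2661 - 53 = 2608$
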